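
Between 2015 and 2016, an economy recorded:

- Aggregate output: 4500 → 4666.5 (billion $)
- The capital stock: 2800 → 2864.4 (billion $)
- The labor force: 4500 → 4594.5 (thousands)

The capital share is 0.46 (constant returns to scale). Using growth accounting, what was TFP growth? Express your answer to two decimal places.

1.51%

Aggregate output growth = (4666.5 − 4500) / 4500 = 3.7%.
The capital stock growth = (2864.4 − 2800) / 2800 = 2.3%.
The labor force growth = (4594.5 − 4500) / 4500 = 2.1%.
Labor's share = 1 − 0.46 = 0.54.
The capital stock: 0.46 × 2.3 = 1.058 pp.
The labor force: 0.54 × 2.1 = 1.134 pp.
TFP growth = 3.7 − 2.192 = 1.508%.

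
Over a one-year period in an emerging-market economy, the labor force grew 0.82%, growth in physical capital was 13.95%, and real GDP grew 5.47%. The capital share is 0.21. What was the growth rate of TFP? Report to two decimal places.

Labor's share = 1 − 0.21 = 0.79.
Physical capital: 0.21 × 13.95 = 2.9295 pp.
The labor force: 0.79 × 0.82 = 0.6478 pp.
TFP growth = 5.47 − 3.5773 = 1.8927%.

1.89%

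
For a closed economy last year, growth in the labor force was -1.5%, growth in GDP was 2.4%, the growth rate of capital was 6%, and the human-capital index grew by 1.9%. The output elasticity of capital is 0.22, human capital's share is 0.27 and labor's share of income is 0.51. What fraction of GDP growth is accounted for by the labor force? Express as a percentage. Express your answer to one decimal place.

The labor force accounted for -31.9% of growth.

Labor's share = 1 − 0.22 − 0.27 = 0.51.
The labor force contributed 0.51 × (-1.5) = -0.765 pp.
Share of growth = -0.765 / 2.4 × 100 = -31.875%.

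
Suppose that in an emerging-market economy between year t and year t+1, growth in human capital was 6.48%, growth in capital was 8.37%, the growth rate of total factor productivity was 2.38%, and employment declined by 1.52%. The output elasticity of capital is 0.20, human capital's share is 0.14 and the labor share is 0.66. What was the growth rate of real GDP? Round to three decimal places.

Labor's share = 1 − 0.2 − 0.14 = 0.66.
Capital: 0.2 × 8.37 = 1.674 pp.
Human capital: 0.14 × 6.48 = 0.9072 pp.
Employment: 0.66 × (-1.52) = -1.0032 pp.
Output growth = 2.38 + 1.578 = 3.958%.

3.958%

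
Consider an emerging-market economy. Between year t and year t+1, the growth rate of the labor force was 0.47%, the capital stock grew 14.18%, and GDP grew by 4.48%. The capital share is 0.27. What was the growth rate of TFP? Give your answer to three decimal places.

Labor's share = 1 − 0.27 = 0.73.
The capital stock: 0.27 × 14.18 = 3.8286 pp.
The labor force: 0.73 × 0.47 = 0.3431 pp.
TFP growth = 4.48 − 4.1717 = 0.3083%.

TFP grew 0.308%.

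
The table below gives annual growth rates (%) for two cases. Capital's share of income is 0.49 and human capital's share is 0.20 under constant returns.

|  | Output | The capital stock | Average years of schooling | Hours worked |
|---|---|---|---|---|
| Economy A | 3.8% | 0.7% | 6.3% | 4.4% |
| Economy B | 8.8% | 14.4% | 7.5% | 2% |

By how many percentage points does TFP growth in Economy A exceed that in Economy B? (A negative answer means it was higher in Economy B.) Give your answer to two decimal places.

1.21 percentage points

Labor's share = 1 − 0.49 − 0.2 = 0.31.
Economy A: TFP = 3.8 − 0.343 − 1.26 − 1.364 = 0.833%.
Economy B: TFP = 8.8 − 7.056 − 1.5 − 0.62 = -0.376%.
Difference = 0.833 − (-0.376) = 1.209 pp.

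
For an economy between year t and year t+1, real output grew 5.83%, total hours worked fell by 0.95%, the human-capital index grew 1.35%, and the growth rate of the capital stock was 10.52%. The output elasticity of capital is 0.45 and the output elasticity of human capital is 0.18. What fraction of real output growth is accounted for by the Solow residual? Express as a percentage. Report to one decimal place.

Labor's share = 1 − 0.45 − 0.18 = 0.37.
The capital stock: 0.45 × 10.52 = 4.734 pp.
The human-capital index: 0.18 × 1.35 = 0.243 pp.
Total hours worked: 0.37 × (-0.95) = -0.3515 pp.
TFP growth = 5.83 − 4.6255 = 1.2045%.
TFP share of growth = 1.2045 / 5.83 × 100 = 20.66%.

The Solow residual accounted for 20.7% of growth.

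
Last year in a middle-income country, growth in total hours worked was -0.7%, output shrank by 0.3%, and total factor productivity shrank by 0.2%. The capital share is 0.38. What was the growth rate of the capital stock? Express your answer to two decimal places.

Labor's share = 1 − 0.38 = 0.62.
gY = gA + 0.62×(-0.7) + 0.38×g.
0.38×g = -0.3 + 0.2 + 0.434 = 0.334.
g = 0.334 / 0.38 = 0.8789%.

0.88%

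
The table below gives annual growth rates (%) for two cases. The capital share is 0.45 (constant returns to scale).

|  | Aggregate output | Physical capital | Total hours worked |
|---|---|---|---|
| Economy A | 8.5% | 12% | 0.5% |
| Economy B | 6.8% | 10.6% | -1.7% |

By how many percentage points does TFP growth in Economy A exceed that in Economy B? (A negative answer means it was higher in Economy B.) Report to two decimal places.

Labor's share = 1 − 0.45 = 0.55.
Economy A: TFP = 8.5 − 5.4 − 0.275 = 2.825%.
Economy B: TFP = 6.8 − 4.77 + 0.935 = 2.965%.
Difference = 2.825 − (2.965) = -0.14 pp.

-0.14 percentage points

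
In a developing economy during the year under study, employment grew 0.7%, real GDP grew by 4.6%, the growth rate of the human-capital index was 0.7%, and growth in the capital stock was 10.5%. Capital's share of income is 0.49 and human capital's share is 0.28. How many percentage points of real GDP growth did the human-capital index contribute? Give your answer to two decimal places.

Contribution = share × growth = 0.28 × 0.7 = 0.196 pp.

0.20 pp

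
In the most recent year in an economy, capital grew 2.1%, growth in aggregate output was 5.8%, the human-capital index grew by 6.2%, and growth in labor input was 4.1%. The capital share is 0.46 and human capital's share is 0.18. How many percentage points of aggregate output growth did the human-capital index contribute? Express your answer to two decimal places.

1.12

Contribution = share × growth = 0.18 × 6.2 = 1.116 pp.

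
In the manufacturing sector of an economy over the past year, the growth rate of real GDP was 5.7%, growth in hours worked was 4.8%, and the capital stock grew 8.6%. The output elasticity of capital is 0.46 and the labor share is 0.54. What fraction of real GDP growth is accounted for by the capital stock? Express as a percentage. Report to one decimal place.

The capital stock accounted for 69.4% of growth.

The capital stock contributed 0.46 × 8.6 = 3.956 pp.
Share of growth = 3.956 / 5.7 × 100 = 69.404%.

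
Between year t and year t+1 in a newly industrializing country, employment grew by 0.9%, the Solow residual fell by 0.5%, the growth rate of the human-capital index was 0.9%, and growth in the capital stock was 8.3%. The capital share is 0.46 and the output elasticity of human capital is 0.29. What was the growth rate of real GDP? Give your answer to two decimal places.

Real GDP grew 3.80%.

Labor's share = 1 − 0.46 − 0.29 = 0.25.
The capital stock: 0.46 × 8.3 = 3.818 pp.
The human-capital index: 0.29 × 0.9 = 0.261 pp.
Employment: 0.25 × 0.9 = 0.225 pp.
Output growth = -0.5 + 4.304 = 3.804%.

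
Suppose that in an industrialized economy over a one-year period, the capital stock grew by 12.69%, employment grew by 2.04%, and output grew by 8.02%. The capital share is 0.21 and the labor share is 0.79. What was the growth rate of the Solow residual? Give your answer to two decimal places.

Labor's share = 1 − 0.21 = 0.79.
The capital stock: 0.21 × 12.69 = 2.6649 pp.
Employment: 0.79 × 2.04 = 1.6116 pp.
TFP growth = 8.02 − 4.2765 = 3.7435%.

The Solow residual grew 3.74%.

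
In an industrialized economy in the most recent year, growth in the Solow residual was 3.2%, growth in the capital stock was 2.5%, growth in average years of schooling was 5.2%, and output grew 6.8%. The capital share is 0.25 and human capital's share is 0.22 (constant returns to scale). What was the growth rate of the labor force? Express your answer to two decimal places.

3.45%

Labor's share = 1 − 0.25 − 0.22 = 0.53.
gY = gA + 0.25×2.5 + 0.22×5.2 + 0.53×g.
0.53×g = 6.8 − 3.2 − 1.769 = 1.831.
g = 1.831 / 0.53 = 3.4547%.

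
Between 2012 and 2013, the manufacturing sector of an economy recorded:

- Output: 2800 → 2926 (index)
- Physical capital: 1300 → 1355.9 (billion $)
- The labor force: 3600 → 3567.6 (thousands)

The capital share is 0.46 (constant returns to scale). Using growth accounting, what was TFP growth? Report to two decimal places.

3.01%

Output growth = (2926 − 2800) / 2800 = 4.5%.
Physical capital growth = (1355.9 − 1300) / 1300 = 4.3%.
The labor force growth = (3567.6 − 3600) / 3600 = -0.9%.
Labor's share = 1 − 0.46 = 0.54.
Physical capital: 0.46 × 4.3 = 1.978 pp.
The labor force: 0.54 × (-0.9) = -0.486 pp.
TFP growth = 4.5 − 1.492 = 3.008%.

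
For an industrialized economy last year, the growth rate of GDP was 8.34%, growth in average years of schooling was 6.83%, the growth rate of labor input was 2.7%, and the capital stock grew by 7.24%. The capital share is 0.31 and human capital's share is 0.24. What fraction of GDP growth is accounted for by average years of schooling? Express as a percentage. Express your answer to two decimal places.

Average years of schooling contributed 0.24 × 6.83 = 1.6392 pp.
Share of growth = 1.6392 / 8.34 × 100 = 19.6547%.

19.65%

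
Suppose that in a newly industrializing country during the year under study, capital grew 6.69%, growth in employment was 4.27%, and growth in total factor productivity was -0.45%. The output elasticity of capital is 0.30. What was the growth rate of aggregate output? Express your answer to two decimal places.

Labor's share = 1 − 0.3 = 0.7.
Capital: 0.3 × 6.69 = 2.007 pp.
Employment: 0.7 × 4.27 = 2.989 pp.
Output growth = -0.45 + 4.996 = 4.546%.

4.55%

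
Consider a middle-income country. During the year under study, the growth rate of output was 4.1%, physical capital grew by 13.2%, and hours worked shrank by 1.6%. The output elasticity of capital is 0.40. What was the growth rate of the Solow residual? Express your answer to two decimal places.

-0.22%

Labor's share = 1 − 0.4 = 0.6.
Physical capital: 0.4 × 13.2 = 5.28 pp.
Hours worked: 0.6 × (-1.6) = -0.96 pp.
TFP growth = 4.1 − 4.32 = -0.22%.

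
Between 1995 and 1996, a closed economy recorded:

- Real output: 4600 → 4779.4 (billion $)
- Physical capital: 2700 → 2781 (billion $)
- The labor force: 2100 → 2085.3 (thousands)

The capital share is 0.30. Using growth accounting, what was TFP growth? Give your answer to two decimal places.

Real output growth = (4779.4 − 4600) / 4600 = 3.9%.
Physical capital growth = (2781 − 2700) / 2700 = 3%.
The labor force growth = (2085.3 − 2100) / 2100 = -0.7%.
Labor's share = 1 − 0.3 = 0.7.
Physical capital: 0.3 × 3 = 0.9 pp.
The labor force: 0.7 × (-0.7) = -0.49 pp.
TFP growth = 3.9 − 0.41 = 3.49%.

TFP grew 3.49%.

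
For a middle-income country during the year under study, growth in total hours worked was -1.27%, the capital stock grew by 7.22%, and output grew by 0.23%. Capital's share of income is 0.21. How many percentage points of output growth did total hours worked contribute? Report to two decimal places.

Labor's share = 1 − 0.21 = 0.79.
Contribution = share × growth = 0.79 × (-1.27) = -1.0033 pp.

-1.00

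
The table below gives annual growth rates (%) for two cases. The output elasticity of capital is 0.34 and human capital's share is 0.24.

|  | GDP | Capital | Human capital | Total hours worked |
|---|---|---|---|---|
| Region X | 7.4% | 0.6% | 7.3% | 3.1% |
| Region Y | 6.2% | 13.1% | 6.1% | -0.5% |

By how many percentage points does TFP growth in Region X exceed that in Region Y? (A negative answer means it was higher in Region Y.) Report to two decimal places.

Labor's share = 1 − 0.34 − 0.24 = 0.42.
Region X: TFP = 7.4 − 0.204 − 1.752 − 1.302 = 4.142%.
Region Y: TFP = 6.2 − 4.454 − 1.464 + 0.21 = 0.492%.
Difference = 4.142 − (0.492) = 3.65 pp.

3.65 percentage points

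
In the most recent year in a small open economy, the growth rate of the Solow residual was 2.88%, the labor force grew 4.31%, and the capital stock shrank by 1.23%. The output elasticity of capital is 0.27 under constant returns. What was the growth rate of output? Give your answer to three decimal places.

5.694%

Labor's share = 1 − 0.27 = 0.73.
The capital stock: 0.27 × (-1.23) = -0.3321 pp.
The labor force: 0.73 × 4.31 = 3.1463 pp.
Output growth = 2.88 + 2.8142 = 5.6942%.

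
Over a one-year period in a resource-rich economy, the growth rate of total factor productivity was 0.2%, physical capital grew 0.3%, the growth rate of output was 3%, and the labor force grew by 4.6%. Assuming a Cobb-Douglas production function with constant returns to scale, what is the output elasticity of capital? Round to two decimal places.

0.42

gY = gA + α·gK + (1−α)·gL, so gY − gA − gL = α(gK − gL).
3 − 0.2 − 4.6 = α × (0.3 − 4.6).
-1.8 = -4.3 α, so α = 0.4186.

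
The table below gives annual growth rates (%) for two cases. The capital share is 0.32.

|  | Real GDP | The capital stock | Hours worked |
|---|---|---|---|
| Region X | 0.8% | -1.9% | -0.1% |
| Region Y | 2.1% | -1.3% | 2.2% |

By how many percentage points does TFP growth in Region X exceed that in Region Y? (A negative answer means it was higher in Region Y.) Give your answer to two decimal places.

Labor's share = 1 − 0.32 = 0.68.
Region X: TFP = 0.8 + 0.608 + 0.068 = 1.476%.
Region Y: TFP = 2.1 + 0.416 − 1.496 = 1.02%.
Difference = 1.476 − (1.02) = 0.456 pp.

0.46 percentage points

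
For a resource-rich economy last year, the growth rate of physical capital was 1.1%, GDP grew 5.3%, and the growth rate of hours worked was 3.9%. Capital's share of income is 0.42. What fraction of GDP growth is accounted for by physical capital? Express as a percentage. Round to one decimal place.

8.7%

Physical capital contributed 0.42 × 1.1 = 0.462 pp.
Share of growth = 0.462 / 5.3 × 100 = 8.717%.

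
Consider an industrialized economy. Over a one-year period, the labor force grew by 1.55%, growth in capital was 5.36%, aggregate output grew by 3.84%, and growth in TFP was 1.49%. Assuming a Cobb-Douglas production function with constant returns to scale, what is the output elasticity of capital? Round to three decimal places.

gY = gA + α·gK + (1−α)·gL, so gY − gA − gL = α(gK − gL).
3.84 − 1.49 − 1.55 = α × (5.36 − 1.55).
0.8 = 3.81 α, so α = 0.20997.

0.210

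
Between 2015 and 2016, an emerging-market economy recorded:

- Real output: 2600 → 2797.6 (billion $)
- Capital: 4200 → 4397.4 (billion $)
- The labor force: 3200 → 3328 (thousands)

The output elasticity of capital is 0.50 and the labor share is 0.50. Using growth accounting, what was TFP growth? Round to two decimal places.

3.25%

Real output growth = (2797.6 − 2600) / 2600 = 7.6%.
Capital growth = (4397.4 − 4200) / 4200 = 4.7%.
The labor force growth = (3328 − 3200) / 3200 = 4%.
Labor's share = 1 − 0.5 = 0.5.
Capital: 0.5 × 4.7 = 2.35 pp.
The labor force: 0.5 × 4 = 2 pp.
TFP growth = 7.6 − 4.35 = 3.25%.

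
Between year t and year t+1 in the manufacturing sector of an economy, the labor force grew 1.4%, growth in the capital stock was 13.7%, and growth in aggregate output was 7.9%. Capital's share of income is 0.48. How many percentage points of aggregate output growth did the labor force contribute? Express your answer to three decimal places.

0.728

Labor's share = 1 − 0.48 = 0.52.
Contribution = share × growth = 0.52 × 1.4 = 0.728 pp.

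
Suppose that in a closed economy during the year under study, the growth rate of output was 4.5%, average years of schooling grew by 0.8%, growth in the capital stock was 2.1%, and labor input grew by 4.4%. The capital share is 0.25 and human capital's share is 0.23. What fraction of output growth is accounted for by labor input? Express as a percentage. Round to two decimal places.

Labor's share = 1 − 0.25 − 0.23 = 0.52.
Labor input contributed 0.52 × 4.4 = 2.288 pp.
Share of growth = 2.288 / 4.5 × 100 = 50.8444%.

Labor input accounted for 50.84% of growth.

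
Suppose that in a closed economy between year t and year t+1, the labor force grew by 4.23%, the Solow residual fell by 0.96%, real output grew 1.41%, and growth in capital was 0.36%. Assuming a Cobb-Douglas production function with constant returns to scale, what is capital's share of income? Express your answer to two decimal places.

Capital's share of income is 0.48.

gY = gA + α·gK + (1−α)·gL, so gY − gA − gL = α(gK − gL).
1.41 + 0.96 − 4.23 = α × (0.36 − 4.23).
-1.86 = -3.87 α, so α = 0.4806.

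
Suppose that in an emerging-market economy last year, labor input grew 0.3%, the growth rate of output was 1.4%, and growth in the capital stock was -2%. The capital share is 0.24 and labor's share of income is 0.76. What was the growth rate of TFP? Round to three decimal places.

Labor's share = 1 − 0.24 = 0.76.
The capital stock: 0.24 × (-2) = -0.48 pp.
Labor input: 0.76 × 0.3 = 0.228 pp.
TFP growth = 1.4 + 0.252 = 1.652%.

1.652%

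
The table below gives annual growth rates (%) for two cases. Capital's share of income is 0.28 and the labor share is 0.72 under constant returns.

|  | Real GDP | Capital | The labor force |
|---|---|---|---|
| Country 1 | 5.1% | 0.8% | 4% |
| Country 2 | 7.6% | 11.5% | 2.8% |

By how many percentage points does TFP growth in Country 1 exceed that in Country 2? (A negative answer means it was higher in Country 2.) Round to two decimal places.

Labor's share = 1 − 0.28 = 0.72.
Country 1: TFP = 5.1 − 0.224 − 2.88 = 1.996%.
Country 2: TFP = 7.6 − 3.22 − 2.016 = 2.364%.
Difference = 1.996 − (2.364) = -0.368 pp.

-0.37 percentage points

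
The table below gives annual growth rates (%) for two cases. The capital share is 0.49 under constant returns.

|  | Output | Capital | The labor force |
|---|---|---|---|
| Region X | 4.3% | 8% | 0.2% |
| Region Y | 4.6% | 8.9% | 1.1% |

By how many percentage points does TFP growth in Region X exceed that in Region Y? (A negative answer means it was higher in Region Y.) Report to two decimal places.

0.60 percentage points

Labor's share = 1 − 0.49 = 0.51.
Region X: TFP = 4.3 − 3.92 − 0.102 = 0.278%.
Region Y: TFP = 4.6 − 4.361 − 0.561 = -0.322%.
Difference = 0.278 − (-0.322) = 0.6 pp.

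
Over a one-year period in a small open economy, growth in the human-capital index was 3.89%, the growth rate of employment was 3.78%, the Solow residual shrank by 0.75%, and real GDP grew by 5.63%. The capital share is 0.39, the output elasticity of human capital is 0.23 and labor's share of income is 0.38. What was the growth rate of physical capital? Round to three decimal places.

10.382%

Labor's share = 1 − 0.39 − 0.23 = 0.38.
gY = gA + 0.23×3.89 + 0.38×3.78 + 0.39×g.
0.39×g = 5.63 + 0.75 − 2.3311 = 4.0489.
g = 4.0489 / 0.39 = 10.38179%.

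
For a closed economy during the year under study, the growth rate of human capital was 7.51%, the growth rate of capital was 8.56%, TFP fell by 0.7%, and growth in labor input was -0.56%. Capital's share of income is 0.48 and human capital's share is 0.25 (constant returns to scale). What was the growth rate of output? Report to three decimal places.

5.135%

Labor's share = 1 − 0.48 − 0.25 = 0.27.
Capital: 0.48 × 8.56 = 4.1088 pp.
Human capital: 0.25 × 7.51 = 1.8775 pp.
Labor input: 0.27 × (-0.56) = -0.1512 pp.
Output growth = -0.7 + 5.8351 = 5.1351%.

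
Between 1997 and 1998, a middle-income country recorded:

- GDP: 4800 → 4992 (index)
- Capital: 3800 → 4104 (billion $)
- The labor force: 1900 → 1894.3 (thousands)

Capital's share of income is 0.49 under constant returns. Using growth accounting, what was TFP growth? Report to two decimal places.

GDP growth = (4992 − 4800) / 4800 = 4%.
Capital growth = (4104 − 3800) / 3800 = 8%.
The labor force growth = (1894.3 − 1900) / 1900 = -0.3%.
Labor's share = 1 − 0.49 = 0.51.
Capital: 0.49 × 8 = 3.92 pp.
The labor force: 0.51 × (-0.3) = -0.153 pp.
TFP growth = 4 − 3.767 = 0.233%.

TFP grew 0.23%.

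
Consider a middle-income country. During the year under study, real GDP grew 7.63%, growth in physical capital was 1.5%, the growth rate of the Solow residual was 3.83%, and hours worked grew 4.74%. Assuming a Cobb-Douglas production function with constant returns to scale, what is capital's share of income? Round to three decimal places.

Capital's share of income is 0.290.

gY = gA + α·gK + (1−α)·gL, so gY − gA − gL = α(gK − gL).
7.63 − 3.83 − 4.74 = α × (1.5 − 4.74).
-0.94 = -3.24 α, so α = 0.29012.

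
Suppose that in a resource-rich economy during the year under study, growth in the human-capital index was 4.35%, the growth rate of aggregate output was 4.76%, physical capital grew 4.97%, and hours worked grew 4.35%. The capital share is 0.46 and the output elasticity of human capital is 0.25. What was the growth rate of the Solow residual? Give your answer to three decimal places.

0.125%

Labor's share = 1 − 0.46 − 0.25 = 0.29.
Physical capital: 0.46 × 4.97 = 2.2862 pp.
The human-capital index: 0.25 × 4.35 = 1.0875 pp.
Hours worked: 0.29 × 4.35 = 1.2615 pp.
TFP growth = 4.76 − 4.6352 = 0.1248%.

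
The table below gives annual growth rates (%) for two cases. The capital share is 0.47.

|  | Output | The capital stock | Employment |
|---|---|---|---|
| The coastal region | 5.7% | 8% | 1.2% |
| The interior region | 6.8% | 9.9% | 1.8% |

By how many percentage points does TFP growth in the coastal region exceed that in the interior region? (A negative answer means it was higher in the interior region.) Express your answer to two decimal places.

Labor's share = 1 − 0.47 = 0.53.
The coastal region: TFP = 5.7 − 3.76 − 0.636 = 1.304%.
The interior region: TFP = 6.8 − 4.653 − 0.954 = 1.193%.
Difference = 1.304 − (1.193) = 0.111 pp.

0.11 percentage points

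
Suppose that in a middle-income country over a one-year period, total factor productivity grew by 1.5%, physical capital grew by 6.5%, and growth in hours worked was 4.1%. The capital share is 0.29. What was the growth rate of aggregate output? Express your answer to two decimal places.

Aggregate output grew 6.30%.

Labor's share = 1 − 0.29 = 0.71.
Physical capital: 0.29 × 6.5 = 1.885 pp.
Hours worked: 0.71 × 4.1 = 2.911 pp.
Output growth = 1.5 + 4.796 = 6.296%.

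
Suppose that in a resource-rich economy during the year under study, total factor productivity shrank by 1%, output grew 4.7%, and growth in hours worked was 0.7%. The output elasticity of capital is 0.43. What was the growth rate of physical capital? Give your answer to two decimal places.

12.33%

Labor's share = 1 − 0.43 = 0.57.
gY = gA + 0.57×0.7 + 0.43×g.
0.43×g = 4.7 + 1 − 0.399 = 5.301.
g = 5.301 / 0.43 = 12.3279%.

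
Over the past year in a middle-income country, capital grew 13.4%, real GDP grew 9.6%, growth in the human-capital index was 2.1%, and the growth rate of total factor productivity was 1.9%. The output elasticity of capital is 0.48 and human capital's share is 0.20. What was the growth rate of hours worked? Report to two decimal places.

Labor's share = 1 − 0.48 − 0.2 = 0.32.
gY = gA + 0.48×13.4 + 0.2×2.1 + 0.32×g.
0.32×g = 9.6 − 1.9 − 6.852 = 0.848.
g = 0.848 / 0.32 = 2.65%.

Hours worked grew 2.65%.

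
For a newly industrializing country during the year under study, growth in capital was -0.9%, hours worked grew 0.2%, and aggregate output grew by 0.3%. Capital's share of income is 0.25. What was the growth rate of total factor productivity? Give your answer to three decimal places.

Labor's share = 1 − 0.25 = 0.75.
Capital: 0.25 × (-0.9) = -0.225 pp.
Hours worked: 0.75 × 0.2 = 0.15 pp.
TFP growth = 0.3 + 0.075 = 0.375%.

0.375%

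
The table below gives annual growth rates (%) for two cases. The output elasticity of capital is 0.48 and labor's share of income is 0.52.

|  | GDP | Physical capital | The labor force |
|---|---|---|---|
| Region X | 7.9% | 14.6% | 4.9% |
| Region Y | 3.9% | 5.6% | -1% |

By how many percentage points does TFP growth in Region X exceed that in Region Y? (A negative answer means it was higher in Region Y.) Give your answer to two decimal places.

Labor's share = 1 − 0.48 = 0.52.
Region X: TFP = 7.9 − 7.008 − 2.548 = -1.656%.
Region Y: TFP = 3.9 − 2.688 + 0.52 = 1.732%.
Difference = -1.656 − (1.732) = -3.388 pp.

-3.39 percentage points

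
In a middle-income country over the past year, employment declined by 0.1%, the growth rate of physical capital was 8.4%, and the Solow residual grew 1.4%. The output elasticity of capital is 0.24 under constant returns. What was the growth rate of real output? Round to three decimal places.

3.340%

Labor's share = 1 − 0.24 = 0.76.
Physical capital: 0.24 × 8.4 = 2.016 pp.
Employment: 0.76 × (-0.1) = -0.076 pp.
Output growth = 1.4 + 1.94 = 3.34%.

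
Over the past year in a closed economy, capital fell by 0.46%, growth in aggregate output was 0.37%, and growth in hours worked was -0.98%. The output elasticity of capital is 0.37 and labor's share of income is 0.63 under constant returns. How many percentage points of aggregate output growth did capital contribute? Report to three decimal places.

Contribution = share × growth = 0.37 × (-0.46) = -0.1702 pp.

-0.170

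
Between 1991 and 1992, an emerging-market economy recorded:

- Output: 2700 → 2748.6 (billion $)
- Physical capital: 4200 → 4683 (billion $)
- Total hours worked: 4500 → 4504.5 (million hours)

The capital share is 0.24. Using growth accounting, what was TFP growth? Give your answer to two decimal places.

-1.04%

Output growth = (2748.6 − 2700) / 2700 = 1.8%.
Physical capital growth = (4683 − 4200) / 4200 = 11.5%.
Total hours worked growth = (4504.5 − 4500) / 4500 = 0.1%.
Labor's share = 1 − 0.24 = 0.76.
Physical capital: 0.24 × 11.5 = 2.76 pp.
Total hours worked: 0.76 × 0.1 = 0.076 pp.
TFP growth = 1.8 − 2.836 = -1.036%.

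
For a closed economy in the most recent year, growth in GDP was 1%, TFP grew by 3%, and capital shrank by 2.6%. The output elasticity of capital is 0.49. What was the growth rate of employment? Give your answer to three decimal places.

Labor's share = 1 − 0.49 = 0.51.
gY = gA + 0.49×(-2.6) + 0.51×g.
0.51×g = 1 − 3 + 1.274 = -0.726.
g = -0.726 / 0.51 = -1.42353%.

-1.424%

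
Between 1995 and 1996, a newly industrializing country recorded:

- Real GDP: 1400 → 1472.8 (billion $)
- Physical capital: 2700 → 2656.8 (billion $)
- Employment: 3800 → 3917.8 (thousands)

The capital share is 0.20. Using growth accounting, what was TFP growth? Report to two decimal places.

TFP growth was 3.04%.

Real GDP growth = (1472.8 − 1400) / 1400 = 5.2%.
Physical capital growth = (2656.8 − 2700) / 2700 = -1.6%.
Employment growth = (3917.8 − 3800) / 3800 = 3.1%.
Labor's share = 1 − 0.2 = 0.8.
Physical capital: 0.2 × (-1.6) = -0.32 pp.
Employment: 0.8 × 3.1 = 2.48 pp.
TFP growth = 5.2 − 2.16 = 3.04%.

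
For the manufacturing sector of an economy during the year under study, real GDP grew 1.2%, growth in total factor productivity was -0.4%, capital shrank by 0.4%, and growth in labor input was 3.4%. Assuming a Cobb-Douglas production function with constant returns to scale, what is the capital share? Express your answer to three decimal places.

The capital share is 0.474.

gY = gA + α·gK + (1−α)·gL, so gY − gA − gL = α(gK − gL).
1.2 + 0.4 − 3.4 = α × (-0.4 − 3.4).
-1.8 = -3.8 α, so α = 0.47368.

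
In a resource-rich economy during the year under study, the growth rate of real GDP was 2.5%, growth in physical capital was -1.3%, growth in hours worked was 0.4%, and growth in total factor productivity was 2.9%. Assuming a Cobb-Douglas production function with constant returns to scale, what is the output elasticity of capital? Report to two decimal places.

α = 0.47

gY = gA + α·gK + (1−α)·gL, so gY − gA − gL = α(gK − gL).
2.5 − 2.9 − 0.4 = α × (-1.3 − 0.4).
-0.8 = -1.7 α, so α = 0.4706.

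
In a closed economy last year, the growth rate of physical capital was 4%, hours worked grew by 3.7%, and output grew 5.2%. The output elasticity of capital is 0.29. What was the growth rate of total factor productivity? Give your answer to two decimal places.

Labor's share = 1 − 0.29 = 0.71.
Physical capital: 0.29 × 4 = 1.16 pp.
Hours worked: 0.71 × 3.7 = 2.627 pp.
TFP growth = 5.2 − 3.787 = 1.413%.

1.41%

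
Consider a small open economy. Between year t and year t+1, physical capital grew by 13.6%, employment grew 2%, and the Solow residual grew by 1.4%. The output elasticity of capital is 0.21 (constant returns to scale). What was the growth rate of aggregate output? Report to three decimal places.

5.836%

Labor's share = 1 − 0.21 = 0.79.
Physical capital: 0.21 × 13.6 = 2.856 pp.
Employment: 0.79 × 2 = 1.58 pp.
Output growth = 1.4 + 4.436 = 5.836%.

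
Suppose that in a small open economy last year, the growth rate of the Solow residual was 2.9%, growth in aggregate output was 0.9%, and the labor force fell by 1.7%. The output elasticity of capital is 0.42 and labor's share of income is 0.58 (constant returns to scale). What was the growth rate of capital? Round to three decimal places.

Labor's share = 1 − 0.42 = 0.58.
gY = gA + 0.58×(-1.7) + 0.42×g.
0.42×g = 0.9 − 2.9 + 0.986 = -1.014.
g = -1.014 / 0.42 = -2.41429%.

-2.414%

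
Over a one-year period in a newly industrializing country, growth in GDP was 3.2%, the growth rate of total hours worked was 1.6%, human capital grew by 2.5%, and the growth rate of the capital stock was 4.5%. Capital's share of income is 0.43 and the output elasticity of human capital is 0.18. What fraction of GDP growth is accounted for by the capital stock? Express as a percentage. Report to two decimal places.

The capital stock contributed 0.43 × 4.5 = 1.935 pp.
Share of growth = 1.935 / 3.2 × 100 = 60.4688%.

The capital stock accounted for 60.47% of growth.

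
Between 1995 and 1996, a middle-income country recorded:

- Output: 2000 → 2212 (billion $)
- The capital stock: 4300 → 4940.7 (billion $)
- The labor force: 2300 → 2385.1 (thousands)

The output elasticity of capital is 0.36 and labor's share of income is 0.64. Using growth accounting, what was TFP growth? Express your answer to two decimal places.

TFP growth was 2.87%.

Output growth = (2212 − 2000) / 2000 = 10.6%.
The capital stock growth = (4940.7 − 4300) / 4300 = 14.9%.
The labor force growth = (2385.1 − 2300) / 2300 = 3.7%.
Labor's share = 1 − 0.36 = 0.64.
The capital stock: 0.36 × 14.9 = 5.364 pp.
The labor force: 0.64 × 3.7 = 2.368 pp.
TFP growth = 10.6 − 7.732 = 2.868%.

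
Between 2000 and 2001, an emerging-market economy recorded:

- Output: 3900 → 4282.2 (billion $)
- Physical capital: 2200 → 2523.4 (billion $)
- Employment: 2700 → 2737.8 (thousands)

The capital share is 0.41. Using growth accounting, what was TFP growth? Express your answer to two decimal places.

2.95%

Output growth = (4282.2 − 3900) / 3900 = 9.8%.
Physical capital growth = (2523.4 − 2200) / 2200 = 14.7%.
Employment growth = (2737.8 − 2700) / 2700 = 1.4%.
Labor's share = 1 − 0.41 = 0.59.
Physical capital: 0.41 × 14.7 = 6.027 pp.
Employment: 0.59 × 1.4 = 0.826 pp.
TFP growth = 9.8 − 6.853 = 2.947%.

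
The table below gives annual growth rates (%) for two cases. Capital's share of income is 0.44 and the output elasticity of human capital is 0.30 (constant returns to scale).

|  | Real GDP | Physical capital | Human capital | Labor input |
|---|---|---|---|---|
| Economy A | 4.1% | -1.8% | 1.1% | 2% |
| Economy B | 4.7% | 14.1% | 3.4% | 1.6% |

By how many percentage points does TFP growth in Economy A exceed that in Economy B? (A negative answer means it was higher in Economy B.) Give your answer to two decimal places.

6.98 percentage points

Labor's share = 1 − 0.44 − 0.3 = 0.26.
Economy A: TFP = 4.1 + 0.792 − 0.33 − 0.52 = 4.042%.
Economy B: TFP = 4.7 − 6.204 − 1.02 − 0.416 = -2.94%.
Difference = 4.042 − (-2.94) = 6.982 pp.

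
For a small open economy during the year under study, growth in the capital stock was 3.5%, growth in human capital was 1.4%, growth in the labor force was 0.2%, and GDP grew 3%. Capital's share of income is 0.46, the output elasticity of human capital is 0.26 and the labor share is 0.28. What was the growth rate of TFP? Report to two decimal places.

Labor's share = 1 − 0.46 − 0.26 = 0.28.
The capital stock: 0.46 × 3.5 = 1.61 pp.
Human capital: 0.26 × 1.4 = 0.364 pp.
The labor force: 0.28 × 0.2 = 0.056 pp.
TFP growth = 3 − 2.03 = 0.97%.

0.97%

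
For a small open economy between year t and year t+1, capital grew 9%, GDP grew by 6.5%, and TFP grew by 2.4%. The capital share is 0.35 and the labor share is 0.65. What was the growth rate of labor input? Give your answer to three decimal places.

Labor's share = 1 − 0.35 = 0.65.
gY = gA + 0.35×9 + 0.65×g.
0.65×g = 6.5 − 2.4 − 3.15 = 0.95.
g = 0.95 / 0.65 = 1.46154%.

1.462%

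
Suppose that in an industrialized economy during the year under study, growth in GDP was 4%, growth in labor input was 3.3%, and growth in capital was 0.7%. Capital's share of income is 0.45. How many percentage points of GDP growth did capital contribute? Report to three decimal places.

Contribution = share × growth = 0.45 × 0.7 = 0.315 pp.

0.315 percentage points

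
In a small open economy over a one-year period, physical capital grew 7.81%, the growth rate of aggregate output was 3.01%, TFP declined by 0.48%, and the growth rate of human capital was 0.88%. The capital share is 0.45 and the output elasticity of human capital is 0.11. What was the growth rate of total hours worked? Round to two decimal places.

-0.28%

Labor's share = 1 − 0.45 − 0.11 = 0.44.
gY = gA + 0.45×7.81 + 0.11×0.88 + 0.44×g.
0.44×g = 3.01 + 0.48 − 3.6113 = -0.1213.
g = -0.1213 / 0.44 = -0.2757%.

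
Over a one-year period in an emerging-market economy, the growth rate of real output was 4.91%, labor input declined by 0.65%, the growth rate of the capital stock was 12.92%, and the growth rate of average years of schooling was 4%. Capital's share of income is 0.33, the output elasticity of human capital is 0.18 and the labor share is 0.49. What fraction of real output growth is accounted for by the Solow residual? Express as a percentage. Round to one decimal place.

5.0%

Labor's share = 1 − 0.33 − 0.18 = 0.49.
The capital stock: 0.33 × 12.92 = 4.2636 pp.
Average years of schooling: 0.18 × 4 = 0.72 pp.
Labor input: 0.49 × (-0.65) = -0.3185 pp.
TFP growth = 4.91 − 4.6651 = 0.2449%.
TFP share of growth = 0.2449 / 4.91 × 100 = 4.988%.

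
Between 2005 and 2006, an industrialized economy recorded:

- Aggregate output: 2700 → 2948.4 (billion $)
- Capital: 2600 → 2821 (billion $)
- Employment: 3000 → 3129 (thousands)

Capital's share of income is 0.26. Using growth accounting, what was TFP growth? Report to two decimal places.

Aggregate output growth = (2948.4 − 2700) / 2700 = 9.2%.
Capital growth = (2821 − 2600) / 2600 = 8.5%.
Employment growth = (3129 − 3000) / 3000 = 4.3%.
Labor's share = 1 − 0.26 = 0.74.
Capital: 0.26 × 8.5 = 2.21 pp.
Employment: 0.74 × 4.3 = 3.182 pp.
TFP growth = 9.2 − 5.392 = 3.808%.

3.81%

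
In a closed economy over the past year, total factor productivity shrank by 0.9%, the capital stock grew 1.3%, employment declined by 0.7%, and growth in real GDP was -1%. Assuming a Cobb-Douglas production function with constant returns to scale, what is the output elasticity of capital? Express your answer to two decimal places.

gY = gA + α·gK + (1−α)·gL, so gY − gA − gL = α(gK − gL).
-1 + 0.9 + 0.7 = α × (1.3 − (-0.7)).
0.6 = 2 α, so α = 0.3.

The output elasticity of capital is 0.30.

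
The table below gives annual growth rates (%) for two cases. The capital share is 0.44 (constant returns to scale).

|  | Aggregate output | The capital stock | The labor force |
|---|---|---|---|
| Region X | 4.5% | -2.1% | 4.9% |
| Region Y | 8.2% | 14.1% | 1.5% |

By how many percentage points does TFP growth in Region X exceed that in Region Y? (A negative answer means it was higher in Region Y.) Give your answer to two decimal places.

Labor's share = 1 − 0.44 = 0.56.
Region X: TFP = 4.5 + 0.924 − 2.744 = 2.68%.
Region Y: TFP = 8.2 − 6.204 − 0.84 = 1.156%.
Difference = 2.68 − (1.156) = 1.524 pp.

1.52 percentage points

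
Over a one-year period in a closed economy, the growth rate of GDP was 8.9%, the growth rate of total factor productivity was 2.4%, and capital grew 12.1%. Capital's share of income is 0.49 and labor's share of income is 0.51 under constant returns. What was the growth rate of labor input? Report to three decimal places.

1.120%

Labor's share = 1 − 0.49 = 0.51.
gY = gA + 0.49×12.1 + 0.51×g.
0.51×g = 8.9 − 2.4 − 5.929 = 0.571.
g = 0.571 / 0.51 = 1.11961%.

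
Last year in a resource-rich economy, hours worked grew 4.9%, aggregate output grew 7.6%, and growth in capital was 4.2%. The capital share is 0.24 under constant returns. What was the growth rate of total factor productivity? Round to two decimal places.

Labor's share = 1 − 0.24 = 0.76.
Capital: 0.24 × 4.2 = 1.008 pp.
Hours worked: 0.76 × 4.9 = 3.724 pp.
TFP growth = 7.6 − 4.732 = 2.868%.

Total factor productivity growth was 2.87%.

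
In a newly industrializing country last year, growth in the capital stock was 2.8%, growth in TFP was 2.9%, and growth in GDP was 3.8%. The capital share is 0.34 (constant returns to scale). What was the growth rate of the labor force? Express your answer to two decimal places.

-0.08%

Labor's share = 1 − 0.34 = 0.66.
gY = gA + 0.34×2.8 + 0.66×g.
0.66×g = 3.8 − 2.9 − 0.952 = -0.052.
g = -0.052 / 0.66 = -0.0788%.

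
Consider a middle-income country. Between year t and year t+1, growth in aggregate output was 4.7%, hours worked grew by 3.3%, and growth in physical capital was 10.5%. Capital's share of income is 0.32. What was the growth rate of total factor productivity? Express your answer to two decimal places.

Labor's share = 1 − 0.32 = 0.68.
Physical capital: 0.32 × 10.5 = 3.36 pp.
Hours worked: 0.68 × 3.3 = 2.244 pp.
TFP growth = 4.7 − 5.604 = -0.904%.

-0.90%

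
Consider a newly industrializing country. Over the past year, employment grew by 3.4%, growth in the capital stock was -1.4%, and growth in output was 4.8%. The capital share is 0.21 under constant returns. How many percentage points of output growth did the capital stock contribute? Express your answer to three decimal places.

-0.294 percentage points

Contribution = share × growth = 0.21 × (-1.4) = -0.294 pp.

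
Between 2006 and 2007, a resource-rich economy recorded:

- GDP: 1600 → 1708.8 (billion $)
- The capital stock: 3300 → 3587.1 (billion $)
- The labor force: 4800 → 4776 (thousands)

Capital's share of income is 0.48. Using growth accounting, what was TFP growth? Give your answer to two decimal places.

TFP growth was 2.88%.

GDP growth = (1708.8 − 1600) / 1600 = 6.8%.
The capital stock growth = (3587.1 − 3300) / 3300 = 8.7%.
The labor force growth = (4776 − 4800) / 4800 = -0.5%.
Labor's share = 1 − 0.48 = 0.52.
The capital stock: 0.48 × 8.7 = 4.176 pp.
The labor force: 0.52 × (-0.5) = -0.26 pp.
TFP growth = 6.8 − 3.916 = 2.884%.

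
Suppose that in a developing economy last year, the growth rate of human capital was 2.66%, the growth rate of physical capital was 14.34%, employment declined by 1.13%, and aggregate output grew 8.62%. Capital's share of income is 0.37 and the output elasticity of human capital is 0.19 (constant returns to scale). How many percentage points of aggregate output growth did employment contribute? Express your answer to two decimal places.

-0.50 percentage points

Labor's share = 1 − 0.37 − 0.19 = 0.44.
Contribution = share × growth = 0.44 × (-1.13) = -0.4972 pp.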